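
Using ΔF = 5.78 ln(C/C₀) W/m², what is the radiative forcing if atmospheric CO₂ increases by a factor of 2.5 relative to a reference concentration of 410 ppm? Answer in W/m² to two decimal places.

Because the forcing depends only on the ratio C/C₀, the initial concentration does not enter.
ΔF = 5.78 × ln(2.5) = 5.78 × 0.91629 = 5.2962 W/m².

ΔF = 5.30 W/m²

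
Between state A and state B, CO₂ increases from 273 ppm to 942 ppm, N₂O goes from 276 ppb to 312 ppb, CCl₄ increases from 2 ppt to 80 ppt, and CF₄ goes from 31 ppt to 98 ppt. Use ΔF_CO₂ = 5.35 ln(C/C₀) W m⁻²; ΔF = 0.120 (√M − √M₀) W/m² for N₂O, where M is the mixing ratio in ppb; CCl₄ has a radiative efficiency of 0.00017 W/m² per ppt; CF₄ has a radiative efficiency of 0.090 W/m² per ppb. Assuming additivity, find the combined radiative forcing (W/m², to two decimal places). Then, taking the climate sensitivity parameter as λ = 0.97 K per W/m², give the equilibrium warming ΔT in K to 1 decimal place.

ΔF = 6.77 W/m²; ΔT = 6.6 K

CO₂: 5.35 × ln(942/273) = 5.35 × ln(3.45055) = 5.35 × 1.23853 = 6.6261 W/m².
N₂O: 0.120 × (√312 − √276) = 0.120 × (17.6635 − 16.6132) = 0.120 × 1.0503 = 0.1260 W/m².
CCl₄: ΔF = 0.00017 × (80 − 2) = 0.00017 × 78 = 0.0133 W/m².
CF₄: Δ = 98 − 31 = 67 ppt = 0.067 ppb; ΔF = 0.090 × 0.067 = 0.0060 W/m².
Total ΔF = 6.6261 + 0.1260 + 0.0133 + 0.0060 = 6.7714 W/m².
ΔT = λ ΔF = 0.97 × 6.77 = 6.5669 K.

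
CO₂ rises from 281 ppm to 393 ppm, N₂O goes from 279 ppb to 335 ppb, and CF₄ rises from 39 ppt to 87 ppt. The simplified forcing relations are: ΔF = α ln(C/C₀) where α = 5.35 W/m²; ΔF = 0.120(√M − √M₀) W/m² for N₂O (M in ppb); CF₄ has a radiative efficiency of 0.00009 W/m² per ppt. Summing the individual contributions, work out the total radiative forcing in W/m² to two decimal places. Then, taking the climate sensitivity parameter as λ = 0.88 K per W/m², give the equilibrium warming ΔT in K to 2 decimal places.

ΔF = 1.99 W/m²; ΔT = 1.75 K

CO₂: 5.35 × ln(393/281) = 5.35 × ln(1.39858) = 5.35 × 0.33546 = 1.7947 W/m².
N₂O: 0.120 × (√335 − √279) = 0.120 × (18.3030 − 16.7033) = 0.120 × 1.5997 = 0.1920 W/m².
CF₄: ΔF = 0.00009 × (87 − 39) = 0.00009 × 48 = 0.0043 W/m².
Total ΔF = 1.7947 + 0.1920 + 0.0043 = 1.9910 W/m².
ΔT = λ ΔF = 0.88 × 1.99 = 1.7512 K.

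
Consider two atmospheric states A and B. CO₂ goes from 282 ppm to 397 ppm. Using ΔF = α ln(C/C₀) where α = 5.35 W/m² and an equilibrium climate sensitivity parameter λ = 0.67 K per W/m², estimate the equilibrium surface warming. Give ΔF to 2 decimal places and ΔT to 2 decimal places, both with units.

ΔF = 1.83 W/m²; ΔT = 1.23 K

CO₂: 5.35 × ln(397/282) = 5.35 × ln(1.40780) = 5.35 × 0.34203 = 1.8299 W/m².
ΔT = λ ΔF = 0.67 × 1.83 = 1.2261 K.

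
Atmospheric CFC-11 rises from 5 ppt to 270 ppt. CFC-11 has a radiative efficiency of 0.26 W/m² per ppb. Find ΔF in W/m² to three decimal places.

CFC-11: Δ = 270 − 5 = 265 ppt = 0.265 ppb; ΔF = 0.26 × 0.265 = 0.0689 W/m².

ΔF = 0.069 W/m²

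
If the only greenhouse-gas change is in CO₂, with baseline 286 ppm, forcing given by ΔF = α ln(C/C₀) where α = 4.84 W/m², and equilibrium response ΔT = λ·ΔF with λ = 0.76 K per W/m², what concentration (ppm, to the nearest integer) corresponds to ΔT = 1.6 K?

C ≈ 442 ppm

Required forcing: ΔF = ΔT/λ = 1.6/0.76 = 2.1053 W/m².
Then ln(C/286) = ΔF/4.84 = 2.1053/4.84 = 0.43498.
So C = 286 × e^0.43498 = 286 × 1.54493 = 441.85 ppm.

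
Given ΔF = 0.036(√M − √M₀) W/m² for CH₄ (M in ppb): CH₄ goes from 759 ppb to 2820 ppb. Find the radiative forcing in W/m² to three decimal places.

ΔF = 0.920 W/m²

CH₄: 0.036 × (√2820 − √759) = 0.036 × (53.1037 − 27.5500) = 0.036 × 25.5537 = 0.9199 W/m².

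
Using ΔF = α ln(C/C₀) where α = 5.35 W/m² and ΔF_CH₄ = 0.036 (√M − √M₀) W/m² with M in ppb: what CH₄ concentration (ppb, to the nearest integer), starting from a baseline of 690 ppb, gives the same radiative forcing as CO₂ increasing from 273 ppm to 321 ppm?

CO₂ forcing: 5.35 × ln(321/273) = 5.35 × 0.161969 = 0.86653 W/m².
Set 0.036(√M − √690) = 0.86653: √M = 0.86653/0.036 + √690 = 24.0703 + 26.2679 = 50.3382.
M = (50.3382)² = 2533.93 ppb.

M ≈ 2534 ppb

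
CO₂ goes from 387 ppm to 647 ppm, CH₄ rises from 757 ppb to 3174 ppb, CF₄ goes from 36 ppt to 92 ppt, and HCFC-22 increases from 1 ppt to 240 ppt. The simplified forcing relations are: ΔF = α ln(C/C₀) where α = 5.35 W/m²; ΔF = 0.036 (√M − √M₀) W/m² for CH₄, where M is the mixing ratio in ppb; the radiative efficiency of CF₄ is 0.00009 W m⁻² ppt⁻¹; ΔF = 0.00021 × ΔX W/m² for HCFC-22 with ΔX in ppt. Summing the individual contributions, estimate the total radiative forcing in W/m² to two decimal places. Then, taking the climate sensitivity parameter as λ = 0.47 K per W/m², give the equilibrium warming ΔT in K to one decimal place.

CO₂: 5.35 × ln(647/387) = 5.35 × ln(1.67183) = 5.35 × 0.51392 = 2.7495 W/m².
CH₄: 0.036 × (√3174 − √757) = 0.036 × (56.3383 − 27.5136) = 0.036 × 28.8247 = 1.0377 W/m².
CF₄: ΔF = 0.00009 × (92 − 36) = 0.00009 × 56 = 0.0050 W/m².
HCFC-22: ΔF = 0.00021 × (240 − 1) = 0.00021 × 239 = 0.0502 W/m².
Total ΔF = 2.7495 + 1.0377 + 0.0050 + 0.0502 = 3.8424 W/m².
ΔT = λ ΔF = 0.47 × 3.84 = 1.8048 K.

ΔF = 3.84 W/m²; ΔT = 1.8 K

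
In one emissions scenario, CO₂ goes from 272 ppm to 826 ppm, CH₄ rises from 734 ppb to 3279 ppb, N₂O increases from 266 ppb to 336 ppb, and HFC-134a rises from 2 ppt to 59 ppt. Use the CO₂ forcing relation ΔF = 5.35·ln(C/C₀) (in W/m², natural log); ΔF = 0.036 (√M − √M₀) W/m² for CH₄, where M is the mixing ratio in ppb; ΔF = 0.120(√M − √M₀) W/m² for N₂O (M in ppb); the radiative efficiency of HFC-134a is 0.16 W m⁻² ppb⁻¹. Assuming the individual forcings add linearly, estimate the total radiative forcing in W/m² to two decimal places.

CO₂: 5.35 × ln(826/272) = 5.35 × ln(3.03676) = 5.35 × 1.11079 = 5.9427 W/m².
CH₄: 0.036 × (√3279 − √734) = 0.036 × (57.2626 − 27.0924) = 0.036 × 30.1702 = 1.0861 W/m².
N₂O: 0.120 × (√336 − √266) = 0.120 × (18.3303 − 16.3095) = 0.120 × 2.0208 = 0.2425 W/m².
HFC-134a: Δ = 59 − 2 = 57 ppt = 0.057 ppb; ΔF = 0.16 × 0.057 = 0.0091 W/m².
Total ΔF = 5.9427 + 1.0861 + 0.2425 + 0.0091 = 7.2804 W/m².

ΔF = 7.28 W/m²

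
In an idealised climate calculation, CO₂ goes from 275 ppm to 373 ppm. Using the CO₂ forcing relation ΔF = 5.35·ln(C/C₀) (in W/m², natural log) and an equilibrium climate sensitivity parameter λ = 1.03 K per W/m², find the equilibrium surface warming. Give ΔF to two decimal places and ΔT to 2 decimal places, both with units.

ΔF = 1.63 W/m²; ΔT = 1.68 K

CO₂: 5.35 × ln(373/275) = 5.35 × ln(1.35636) = 5.35 × 0.30480 = 1.6307 W/m².
ΔT = λ ΔF = 1.03 × 1.63 = 1.6789 K.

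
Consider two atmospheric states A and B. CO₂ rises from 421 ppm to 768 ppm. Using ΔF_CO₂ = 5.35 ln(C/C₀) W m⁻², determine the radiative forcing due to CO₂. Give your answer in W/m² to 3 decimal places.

ΔF = 3.216 W/m²

CO₂ absorption bands are partially saturated, so forcing scales with the logarithm of the concentration ratio.
CO₂: 5.35 × ln(768/421) = 5.35 × ln(1.82423) = 5.35 × 0.60116 = 3.2162 W/m².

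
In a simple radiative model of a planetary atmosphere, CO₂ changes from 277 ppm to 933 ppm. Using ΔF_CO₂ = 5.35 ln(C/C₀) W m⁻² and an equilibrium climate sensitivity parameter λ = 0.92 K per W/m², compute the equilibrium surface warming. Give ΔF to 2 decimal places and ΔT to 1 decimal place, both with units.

CO₂: 5.35 × ln(933/277) = 5.35 × ln(3.36823) = 5.35 × 1.21439 = 6.4970 W/m².
ΔT = λ ΔF = 0.92 × 6.50 = 5.9800 K.

ΔF = 6.50 W/m²; ΔT = 6.0 K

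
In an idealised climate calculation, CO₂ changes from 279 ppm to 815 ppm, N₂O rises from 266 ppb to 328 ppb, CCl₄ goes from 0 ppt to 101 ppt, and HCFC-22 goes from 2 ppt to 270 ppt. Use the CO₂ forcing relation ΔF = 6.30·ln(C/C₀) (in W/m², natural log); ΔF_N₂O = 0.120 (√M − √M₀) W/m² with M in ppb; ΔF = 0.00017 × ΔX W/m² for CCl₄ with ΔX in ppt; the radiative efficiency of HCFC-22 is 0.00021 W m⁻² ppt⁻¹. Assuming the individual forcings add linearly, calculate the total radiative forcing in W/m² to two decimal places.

ΔF = 7.04 W/m²

CO₂: 6.30 × ln(815/279) = 6.30 × ln(2.92115) = 6.30 × 1.07198 = 6.7535 W/m².
N₂O: 0.120 × (√328 − √266) = 0.120 × (18.1108 − 16.3095) = 0.120 × 1.8013 = 0.2162 W/m².
CCl₄: ΔF = 0.00017 × (101 − 0) = 0.00017 × 101 = 0.0172 W/m².
HCFC-22: ΔF = 0.00021 × (270 − 2) = 0.00021 × 268 = 0.0563 W/m².
Total ΔF = 6.7535 + 0.2162 + 0.0172 + 0.0563 = 7.0432 W/m².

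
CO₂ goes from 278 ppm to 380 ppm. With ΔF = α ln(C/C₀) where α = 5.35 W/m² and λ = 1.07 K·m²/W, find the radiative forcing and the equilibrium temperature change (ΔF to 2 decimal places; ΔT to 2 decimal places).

ΔF = 1.67 W/m²; ΔT = 1.79 K

CO₂: 5.35 × ln(380/278) = 5.35 × ln(1.36691) = 5.35 × 0.31255 = 1.6721 W/m².
ΔT = λ ΔF = 1.07 × 1.67 = 1.7869 K.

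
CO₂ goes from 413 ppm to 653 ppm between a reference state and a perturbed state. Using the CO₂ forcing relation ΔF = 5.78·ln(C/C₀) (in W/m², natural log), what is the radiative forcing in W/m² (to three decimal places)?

ΔF = 2.648 W/m²

CO₂ absorption bands are partially saturated, so forcing scales with the logarithm of the concentration ratio.
CO₂: 5.78 × ln(653/413) = 5.78 × ln(1.58111) = 5.78 × 0.45813 = 2.6480 W/m².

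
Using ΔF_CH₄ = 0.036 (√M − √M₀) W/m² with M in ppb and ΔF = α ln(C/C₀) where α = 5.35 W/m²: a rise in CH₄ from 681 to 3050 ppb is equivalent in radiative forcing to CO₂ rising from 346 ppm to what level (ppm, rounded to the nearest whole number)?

CH₄ forcing: 0.036 × (√3050 − √681) = 0.036 × (55.2268 − 26.0960) = 0.036 × 29.1308 = 1.04871 W/m².
Set 5.35 ln(C/346) = 1.04871: ln(C/346) = 1.04871/5.35 = 0.19602, so C = 346 × e^0.19602 = 346 × 1.21655 = 420.93 ppm.

C ≈ 421 ppm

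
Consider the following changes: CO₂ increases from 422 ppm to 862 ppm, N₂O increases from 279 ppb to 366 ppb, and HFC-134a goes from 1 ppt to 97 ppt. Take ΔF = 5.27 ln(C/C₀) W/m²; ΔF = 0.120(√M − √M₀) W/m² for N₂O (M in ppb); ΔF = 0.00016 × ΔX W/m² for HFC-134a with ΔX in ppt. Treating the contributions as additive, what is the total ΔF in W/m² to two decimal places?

ΔF = 4.07 W/m²

CO₂: 5.27 × ln(862/422) = 5.27 × ln(2.04265) = 5.27 × 0.71425 = 3.7641 W/m².
N₂O: 0.120 × (√366 − √279) = 0.120 × (19.1311 − 16.7033) = 0.120 × 2.4278 = 0.2913 W/m².
HFC-134a: ΔF = 0.00016 × (97 − 1) = 0.00016 × 96 = 0.0154 W/m².
Total ΔF = 3.7641 + 0.2913 + 0.0154 = 4.0708 W/m².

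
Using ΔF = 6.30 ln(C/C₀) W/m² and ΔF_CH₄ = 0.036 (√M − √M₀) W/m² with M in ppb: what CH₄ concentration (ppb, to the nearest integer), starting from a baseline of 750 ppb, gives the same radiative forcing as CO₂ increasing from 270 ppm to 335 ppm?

M ≈ 4243 ppb

CO₂ forcing: 6.30 × ln(335/270) = 6.30 × 0.215709 = 1.35897 W/m².
Set 0.036(√M − √750) = 1.35897: √M = 1.35897/0.036 + √750 = 37.7492 + 27.3861 = 65.1353.
M = (65.1353)² = 4242.61 ppb.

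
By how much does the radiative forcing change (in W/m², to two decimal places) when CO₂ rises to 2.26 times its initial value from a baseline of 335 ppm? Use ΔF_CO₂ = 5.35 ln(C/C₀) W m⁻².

ΔF = 5.35 × ln(2.26) = 5.35 × 0.81536 = 4.3622 W/m².

ΔF = 4.36 W/m²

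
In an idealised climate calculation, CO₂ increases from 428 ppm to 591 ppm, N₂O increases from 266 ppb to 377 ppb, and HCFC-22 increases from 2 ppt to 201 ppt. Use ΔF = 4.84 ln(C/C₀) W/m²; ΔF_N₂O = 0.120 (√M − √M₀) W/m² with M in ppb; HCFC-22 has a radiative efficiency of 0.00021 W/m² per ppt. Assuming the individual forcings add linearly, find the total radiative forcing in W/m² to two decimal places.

ΔF = 1.98 W/m²

CO₂: 4.84 × ln(591/428) = 4.84 × ln(1.38084) = 4.84 × 0.32269 = 1.5618 W/m².
N₂O: 0.120 × (√377 − √266) = 0.120 × (19.4165 − 16.3095) = 0.120 × 3.1070 = 0.3728 W/m².
HCFC-22: ΔF = 0.00021 × (201 − 2) = 0.00021 × 199 = 0.0418 W/m².
Total ΔF = 1.5618 + 0.3728 + 0.0418 = 1.9764 W/m².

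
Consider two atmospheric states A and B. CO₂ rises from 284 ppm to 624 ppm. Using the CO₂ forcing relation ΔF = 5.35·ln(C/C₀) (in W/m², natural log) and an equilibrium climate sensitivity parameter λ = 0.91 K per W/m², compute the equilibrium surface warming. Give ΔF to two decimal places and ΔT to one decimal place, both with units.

CO₂: 5.35 × ln(624/284) = 5.35 × ln(2.19718) = 5.35 × 0.78717 = 4.2114 W/m².
ΔT = λ ΔF = 0.91 × 4.21 = 3.8311 K.

ΔF = 4.21 W/m²; ΔT = 3.8 K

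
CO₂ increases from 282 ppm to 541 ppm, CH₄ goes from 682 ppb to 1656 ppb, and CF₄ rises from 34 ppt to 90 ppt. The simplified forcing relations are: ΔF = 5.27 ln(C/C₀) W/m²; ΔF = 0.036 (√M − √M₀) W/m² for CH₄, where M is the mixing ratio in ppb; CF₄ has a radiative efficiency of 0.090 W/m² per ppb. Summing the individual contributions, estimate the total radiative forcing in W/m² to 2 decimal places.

CO₂: 5.27 × ln(541/282) = 5.27 × ln(1.91844) = 5.27 × 0.65151 = 3.4335 W/m².
CH₄: 0.036 × (√1656 − √682) = 0.036 × (40.6940 − 26.1151) = 0.036 × 14.5789 = 0.5248 W/m².
CF₄: Δ = 90 − 34 = 56 ppt = 0.056 ppb; ΔF = 0.090 × 0.056 = 0.0050 W/m².
Total ΔF = 3.4335 + 0.5248 + 0.0050 = 3.9633 W/m².

ΔF = 3.96 W/m²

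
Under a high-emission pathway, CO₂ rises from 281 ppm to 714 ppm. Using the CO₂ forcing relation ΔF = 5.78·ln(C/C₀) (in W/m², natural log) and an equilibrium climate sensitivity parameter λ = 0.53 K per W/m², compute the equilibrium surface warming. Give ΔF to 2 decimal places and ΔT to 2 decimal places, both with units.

ΔF = 5.39 W/m²; ΔT = 2.86 K

CO₂: 5.78 × ln(714/281) = 5.78 × ln(2.54093) = 5.78 × 0.93253 = 5.3900 W/m².
ΔT = λ ΔF = 0.53 × 5.39 = 2.8567 K.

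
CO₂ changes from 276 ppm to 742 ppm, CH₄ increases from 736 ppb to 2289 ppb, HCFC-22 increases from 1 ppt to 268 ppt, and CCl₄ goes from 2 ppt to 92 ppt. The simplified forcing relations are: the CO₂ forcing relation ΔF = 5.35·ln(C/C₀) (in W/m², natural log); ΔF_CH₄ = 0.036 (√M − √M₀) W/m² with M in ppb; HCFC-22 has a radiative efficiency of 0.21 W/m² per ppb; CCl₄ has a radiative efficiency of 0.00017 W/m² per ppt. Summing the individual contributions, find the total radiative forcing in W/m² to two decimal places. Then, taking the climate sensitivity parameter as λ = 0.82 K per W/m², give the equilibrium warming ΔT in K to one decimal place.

ΔF = 6.11 W/m²; ΔT = 5.0 K

CO₂: 5.35 × ln(742/276) = 5.35 × ln(2.68841) = 5.35 × 0.98895 = 5.2909 W/m².
CH₄: 0.036 × (√2289 − √736) = 0.036 × (47.8435 − 27.1293) = 0.036 × 20.7142 = 0.7457 W/m².
HCFC-22: Δ = 268 − 1 = 267 ppt = 0.267 ppb; ΔF = 0.21 × 0.267 = 0.0561 W/m².
CCl₄: ΔF = 0.00017 × (92 − 2) = 0.00017 × 90 = 0.0153 W/m².
Total ΔF = 5.2909 + 0.7457 + 0.0561 + 0.0153 = 6.1080 W/m².
ΔT = λ ΔF = 0.82 × 6.11 = 5.0102 K.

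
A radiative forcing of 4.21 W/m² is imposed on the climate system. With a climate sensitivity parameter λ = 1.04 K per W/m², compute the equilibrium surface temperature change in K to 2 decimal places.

ΔT = 4.38 K

ΔT = λ ΔF = 1.04 × 4.21 = 4.3784 K.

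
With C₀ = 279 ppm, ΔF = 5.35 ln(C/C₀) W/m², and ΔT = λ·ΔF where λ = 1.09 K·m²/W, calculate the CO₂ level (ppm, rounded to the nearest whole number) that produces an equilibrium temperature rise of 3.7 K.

Required forcing: ΔF = ΔT/λ = 3.7/1.09 = 3.3945 W/m².
Then ln(C/279) = ΔF/5.35 = 3.3945/5.35 = 0.63449.
So C = 279 × e^0.63449 = 279 × 1.88606 = 526.21 ppm.

C ≈ 526 ppm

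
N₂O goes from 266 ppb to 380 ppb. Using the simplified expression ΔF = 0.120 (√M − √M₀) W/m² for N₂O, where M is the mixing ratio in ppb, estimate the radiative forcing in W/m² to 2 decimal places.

ΔF = 0.38 W/m²

N₂O: 0.120 × (√380 − √266) = 0.120 × (19.4936 − 16.3095) = 0.120 × 3.1841 = 0.3821 W/m².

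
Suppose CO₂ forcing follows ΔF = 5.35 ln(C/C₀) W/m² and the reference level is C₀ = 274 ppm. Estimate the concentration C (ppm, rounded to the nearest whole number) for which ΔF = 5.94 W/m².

Set 5.35 ln(C/274) = 5.94, so ln(C/274) = 5.94/5.35 = 1.11028.
Then C/274 = e^1.11028 = 3.03521, giving C = 274 × 3.03521 = 831.65 ppm.

C ≈ 832 ppm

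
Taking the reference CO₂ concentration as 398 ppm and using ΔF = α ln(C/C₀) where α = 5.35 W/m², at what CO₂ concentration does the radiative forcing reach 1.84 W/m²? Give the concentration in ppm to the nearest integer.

Set 5.35 ln(C/398) = 1.84, so ln(C/398) = 1.84/5.35 = 0.34393.
Then C/398 = e^0.34393 = 1.41048, giving C = 398 × 1.41048 = 561.37 ppm.

C ≈ 561 ppm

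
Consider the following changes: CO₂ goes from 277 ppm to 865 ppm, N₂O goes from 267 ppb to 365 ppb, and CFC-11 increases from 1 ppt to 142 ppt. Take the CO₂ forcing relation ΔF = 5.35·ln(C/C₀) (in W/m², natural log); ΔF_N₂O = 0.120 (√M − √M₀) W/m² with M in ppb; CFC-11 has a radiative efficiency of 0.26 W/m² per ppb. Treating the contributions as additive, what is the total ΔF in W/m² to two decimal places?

ΔF = 6.46 W/m²

CO₂: 5.35 × ln(865/277) = 5.35 × ln(3.12274) = 5.35 × 1.13871 = 6.0921 W/m².
N₂O: 0.120 × (√365 − √267) = 0.120 × (19.1050 − 16.3401) = 0.120 × 2.7649 = 0.3318 W/m².
CFC-11: Δ = 142 − 1 = 141 ppt = 0.141 ppb; ΔF = 0.26 × 0.141 = 0.0367 W/m².
Total ΔF = 6.0921 + 0.3318 + 0.0367 = 6.4606 W/m².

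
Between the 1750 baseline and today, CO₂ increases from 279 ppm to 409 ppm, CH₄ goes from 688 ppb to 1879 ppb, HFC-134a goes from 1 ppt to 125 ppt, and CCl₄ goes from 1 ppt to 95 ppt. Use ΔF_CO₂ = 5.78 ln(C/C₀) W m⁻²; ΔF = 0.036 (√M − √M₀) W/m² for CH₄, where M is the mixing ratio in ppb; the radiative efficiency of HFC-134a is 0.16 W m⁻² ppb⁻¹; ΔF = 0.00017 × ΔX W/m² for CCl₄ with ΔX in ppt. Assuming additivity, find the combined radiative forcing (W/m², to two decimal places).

CO₂: 5.78 × ln(409/279) = 5.78 × ln(1.46595) = 5.78 × 0.38250 = 2.2109 W/m².
CH₄: 0.036 × (√1879 − √688) = 0.036 × (43.3474 − 26.2298) = 0.036 × 17.1176 = 0.6162 W/m².
HFC-134a: Δ = 125 − 1 = 124 ppt = 0.124 ppb; ΔF = 0.16 × 0.124 = 0.0198 W/m².
CCl₄: ΔF = 0.00017 × (95 − 1) = 0.00017 × 94 = 0.0160 W/m².
Total ΔF = 2.2109 + 0.6162 + 0.0198 + 0.0160 = 2.8629 W/m².

ΔF = 2.86 W/m²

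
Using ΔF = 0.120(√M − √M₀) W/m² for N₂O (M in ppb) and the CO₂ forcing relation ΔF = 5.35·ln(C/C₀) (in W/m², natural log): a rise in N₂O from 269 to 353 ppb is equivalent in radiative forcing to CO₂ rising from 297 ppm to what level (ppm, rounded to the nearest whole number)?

C ≈ 313 ppm

N₂O forcing: 0.120 × (√353 − √269) = 0.120 × (18.7883 − 16.4012) = 0.120 × 2.3871 = 0.28645 W/m².
Set 5.35 ln(C/297) = 0.28645: ln(C/297) = 0.28645/5.35 = 0.05354, so C = 297 × e^0.05354 = 297 × 1.05500 = 313.34 ppm.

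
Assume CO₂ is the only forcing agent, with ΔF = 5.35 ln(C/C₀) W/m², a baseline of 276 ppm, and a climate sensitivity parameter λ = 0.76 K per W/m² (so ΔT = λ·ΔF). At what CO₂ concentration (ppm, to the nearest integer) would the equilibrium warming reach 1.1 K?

C ≈ 362 ppm

Required forcing: ΔF = ΔT/λ = 1.1/0.76 = 1.4474 W/m².
Then ln(C/276) = ΔF/5.35 = 1.4474/5.35 = 0.27054.
So C = 276 × e^0.27054 = 276 × 1.31067 = 361.74 ppm.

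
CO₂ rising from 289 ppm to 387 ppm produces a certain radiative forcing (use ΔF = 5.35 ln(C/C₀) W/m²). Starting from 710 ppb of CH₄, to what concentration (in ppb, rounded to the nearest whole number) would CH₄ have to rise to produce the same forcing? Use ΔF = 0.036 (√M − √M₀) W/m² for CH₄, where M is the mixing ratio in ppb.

CO₂ forcing: 5.35 × ln(387/289) = 5.35 × 0.291998 = 1.56219 W/m².
Set 0.036(√M − √710) = 1.56219: √M = 1.56219/0.036 + √710 = 43.3942 + 26.6458 = 70.0400.
M = (70.0400)² = 4905.60 ppb.

M ≈ 4906 ppb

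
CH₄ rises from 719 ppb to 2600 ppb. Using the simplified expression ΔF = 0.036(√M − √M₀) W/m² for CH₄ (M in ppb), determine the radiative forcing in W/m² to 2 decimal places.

ΔF = 0.87 W/m²

CH₄: 0.036 × (√2600 − √719) = 0.036 × (50.9902 − 26.8142) = 0.036 × 24.1760 = 0.8703 W/m².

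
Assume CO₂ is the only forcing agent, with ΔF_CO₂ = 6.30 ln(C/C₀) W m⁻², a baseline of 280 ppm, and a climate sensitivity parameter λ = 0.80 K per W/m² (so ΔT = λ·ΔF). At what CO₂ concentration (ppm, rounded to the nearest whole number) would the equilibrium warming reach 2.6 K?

C ≈ 469 ppm

Required forcing: ΔF = ΔT/λ = 2.6/0.80 = 3.2500 W/m².
Then ln(C/280) = ΔF/6.30 = 3.2500/6.30 = 0.51587.
So C = 280 × e^0.51587 = 280 × 1.67510 = 469.03 ppm.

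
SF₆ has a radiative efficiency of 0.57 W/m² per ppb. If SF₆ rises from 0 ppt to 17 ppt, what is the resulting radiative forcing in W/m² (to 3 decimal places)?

SF₆: Δ = 17 − 0 = 17 ppt = 0.017 ppb; ΔF = 0.57 × 0.017 = 0.0097 W/m².

ΔF = 0.010 W/m²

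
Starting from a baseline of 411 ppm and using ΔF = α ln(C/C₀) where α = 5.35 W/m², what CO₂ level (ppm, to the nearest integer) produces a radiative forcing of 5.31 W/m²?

C ≈ 1109 ppm

Set 5.35 ln(C/411) = 5.31, so ln(C/411) = 5.31/5.35 = 0.99252.
Then C/411 = e^0.99252 = 2.69802, giving C = 411 × 2.69802 = 1108.89 ppm.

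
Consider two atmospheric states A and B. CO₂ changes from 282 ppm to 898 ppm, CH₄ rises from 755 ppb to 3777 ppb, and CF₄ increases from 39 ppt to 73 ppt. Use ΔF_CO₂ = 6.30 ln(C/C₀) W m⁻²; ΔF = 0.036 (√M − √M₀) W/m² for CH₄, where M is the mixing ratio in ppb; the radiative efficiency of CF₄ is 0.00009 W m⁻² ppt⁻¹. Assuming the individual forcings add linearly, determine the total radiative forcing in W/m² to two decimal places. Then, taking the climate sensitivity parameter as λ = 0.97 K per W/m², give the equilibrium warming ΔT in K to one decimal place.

CO₂: 6.30 × ln(898/282) = 6.30 × ln(3.18440) = 6.30 × 1.15826 = 7.2970 W/m².
CH₄: 0.036 × (√3777 − √755) = 0.036 × (61.4573 − 27.4773) = 0.036 × 33.9800 = 1.2233 W/m².
CF₄: ΔF = 0.00009 × (73 − 39) = 0.00009 × 34 = 0.0031 W/m².
Total ΔF = 7.2970 + 1.2233 + 0.0031 = 8.5234 W/m².
ΔT = λ ΔF = 0.97 × 8.52 = 8.2644 K.

ΔF = 8.52 W/m²; ΔT = 8.3 K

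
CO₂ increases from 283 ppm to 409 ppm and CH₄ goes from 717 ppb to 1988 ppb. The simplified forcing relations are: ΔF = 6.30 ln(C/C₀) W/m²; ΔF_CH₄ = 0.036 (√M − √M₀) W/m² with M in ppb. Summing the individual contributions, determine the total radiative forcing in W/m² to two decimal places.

CO₂: 6.30 × ln(409/283) = 6.30 × ln(1.44523) = 6.30 × 0.36827 = 2.3201 W/m².
CH₄: 0.036 × (√1988 − √717) = 0.036 × (44.5870 − 26.7769) = 0.036 × 17.8101 = 0.6412 W/m².
Total ΔF = 2.3201 + 0.6412 = 2.9613 W/m².

ΔF = 2.96 W/m²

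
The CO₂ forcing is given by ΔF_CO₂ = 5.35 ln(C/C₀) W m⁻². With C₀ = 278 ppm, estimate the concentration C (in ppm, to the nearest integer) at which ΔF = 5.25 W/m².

C ≈ 742 ppm

Set 5.35 ln(C/278) = 5.25, so ln(C/278) = 5.25/5.35 = 0.98131.
Then C/278 = e^0.98131 = 2.66795, giving C = 278 × 2.66795 = 741.69 ppm.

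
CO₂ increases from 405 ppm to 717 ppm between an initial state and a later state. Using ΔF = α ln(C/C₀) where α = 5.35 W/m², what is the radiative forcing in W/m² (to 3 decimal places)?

CO₂: 5.35 × ln(717/405) = 5.35 × ln(1.77037) = 5.35 × 0.57119 = 3.0559 W/m².

ΔF = 3.056 W/m²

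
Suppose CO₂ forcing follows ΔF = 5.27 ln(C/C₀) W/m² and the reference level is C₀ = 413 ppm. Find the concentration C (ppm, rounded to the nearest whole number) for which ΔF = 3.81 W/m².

C ≈ 851 ppm

Set 5.27 ln(C/413) = 3.81, so ln(C/413) = 3.81/5.27 = 0.72296.
Then C/413 = e^0.72296 = 2.06052, giving C = 413 × 2.06052 = 850.99 ppm.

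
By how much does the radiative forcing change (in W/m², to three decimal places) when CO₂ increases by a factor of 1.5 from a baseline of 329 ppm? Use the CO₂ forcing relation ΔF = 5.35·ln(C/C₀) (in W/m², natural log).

Because the forcing depends only on the ratio C/C₀, the initial concentration does not enter.
ΔF = 5.35 × ln(1.5) = 5.35 × 0.40547 = 2.1693 W/m².

ΔF = 2.169 W/m²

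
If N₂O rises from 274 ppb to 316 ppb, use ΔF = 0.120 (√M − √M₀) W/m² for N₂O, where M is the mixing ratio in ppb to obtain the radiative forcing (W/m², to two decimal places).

ΔF = 0.15 W/m²

N₂O: 0.120 × (√316 − √274) = 0.120 × (17.7764 − 16.5529) = 0.120 × 1.2235 = 0.1468 W/m².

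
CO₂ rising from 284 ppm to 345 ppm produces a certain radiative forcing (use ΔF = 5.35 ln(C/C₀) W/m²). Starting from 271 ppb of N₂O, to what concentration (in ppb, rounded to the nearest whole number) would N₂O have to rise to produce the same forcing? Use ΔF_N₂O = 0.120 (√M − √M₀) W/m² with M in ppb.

CO₂ forcing: 5.35 × ln(345/284) = 5.35 × 0.194570 = 1.04095 W/m².
Set 0.120(√M − √271) = 1.04095: √M = 1.04095/0.120 + √271 = 8.6746 + 16.4621 = 25.1367.
M = (25.1367)² = 631.85 ppb.

M ≈ 632 ppb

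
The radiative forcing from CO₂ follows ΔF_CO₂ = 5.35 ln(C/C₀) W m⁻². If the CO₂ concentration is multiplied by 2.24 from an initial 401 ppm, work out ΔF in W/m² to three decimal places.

ΔF = 4.315 W/m²

ΔF = 5.35 × ln(2.24) = 5.35 × 0.80648 = 4.3147 W/m².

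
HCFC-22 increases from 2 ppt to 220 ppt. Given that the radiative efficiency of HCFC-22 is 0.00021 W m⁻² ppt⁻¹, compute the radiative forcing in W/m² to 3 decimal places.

HCFC-22: ΔF = 0.00021 × (220 − 2) = 0.00021 × 218 = 0.0458 W/m².

ΔF = 0.046 W/m²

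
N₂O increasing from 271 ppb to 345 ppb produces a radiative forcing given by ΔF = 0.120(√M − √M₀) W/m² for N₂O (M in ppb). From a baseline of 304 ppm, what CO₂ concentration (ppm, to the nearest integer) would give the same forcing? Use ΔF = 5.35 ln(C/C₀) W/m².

C ≈ 319 ppm

N₂O forcing: 0.120 × (√345 − √271) = 0.120 × (18.5742 − 16.4621) = 0.120 × 2.1121 = 0.25345 W/m².
Set 5.35 ln(C/304) = 0.25345: ln(C/304) = 0.25345/5.35 = 0.04737, so C = 304 × e^0.04737 = 304 × 1.04851 = 318.75 ppm.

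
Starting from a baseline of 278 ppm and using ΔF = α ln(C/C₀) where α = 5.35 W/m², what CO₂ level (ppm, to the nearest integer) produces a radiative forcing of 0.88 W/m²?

Set 5.35 ln(C/278) = 0.88, so ln(C/278) = 0.88/5.35 = 0.16449.
Then C/278 = e^0.16449 = 1.17879, giving C = 278 × 1.17879 = 327.70 ppm.

C ≈ 328 ppm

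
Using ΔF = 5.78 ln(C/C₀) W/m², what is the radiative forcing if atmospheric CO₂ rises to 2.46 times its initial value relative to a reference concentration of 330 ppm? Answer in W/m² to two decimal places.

Because the forcing depends only on the ratio C/C₀, the initial concentration does not enter.
ΔF = 5.78 × ln(2.46) = 5.78 × 0.90016 = 5.2029 W/m².

ΔF = 5.20 W/m²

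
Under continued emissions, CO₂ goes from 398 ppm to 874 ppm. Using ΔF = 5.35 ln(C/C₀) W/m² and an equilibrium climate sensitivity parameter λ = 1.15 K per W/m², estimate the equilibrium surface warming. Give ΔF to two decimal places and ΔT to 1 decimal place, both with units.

ΔF = 4.21 W/m²; ΔT = 4.8 K

CO₂: 5.35 × ln(874/398) = 5.35 × ln(2.19598) = 5.35 × 0.78663 = 4.2085 W/m².
ΔT = λ ΔF = 1.15 × 4.21 = 4.8415 K.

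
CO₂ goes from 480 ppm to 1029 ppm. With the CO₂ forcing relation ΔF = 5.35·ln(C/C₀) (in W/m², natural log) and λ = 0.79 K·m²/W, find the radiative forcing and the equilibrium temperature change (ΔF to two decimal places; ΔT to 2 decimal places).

ΔF = 4.08 W/m²; ΔT = 3.22 K

CO₂: 5.35 × ln(1029/480) = 5.35 × ln(2.14375) = 5.35 × 0.76256 = 4.0797 W/m².
ΔT = λ ΔF = 0.79 × 4.08 = 3.2232 K.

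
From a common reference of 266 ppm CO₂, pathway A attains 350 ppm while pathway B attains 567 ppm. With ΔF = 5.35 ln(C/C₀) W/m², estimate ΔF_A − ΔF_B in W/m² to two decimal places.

ΔF_A = 5.35 ln(350/266) = 5.35 × 0.27444 = 1.4683 W/m².
ΔF_B = 5.35 ln(567/266) = 5.35 × 0.75686 = 4.0492 W/m².
Difference: 1.4683 − 4.0492 = -2.5809 W/m².

ΔF_A − ΔF_B = -2.58 W/m²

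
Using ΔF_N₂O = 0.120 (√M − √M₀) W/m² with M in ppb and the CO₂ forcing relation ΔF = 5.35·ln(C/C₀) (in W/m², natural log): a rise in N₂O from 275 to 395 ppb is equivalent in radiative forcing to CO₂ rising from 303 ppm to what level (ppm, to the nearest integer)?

N₂O forcing: 0.120 × (√395 − √275) = 0.120 × (19.8746 − 16.5831) = 0.120 × 3.2915 = 0.39498 W/m².
Set 5.35 ln(C/303) = 0.39498: ln(C/303) = 0.39498/5.35 = 0.07383, so C = 303 × e^0.07383 = 303 × 1.07662 = 326.22 ppm.

C ≈ 326 ppm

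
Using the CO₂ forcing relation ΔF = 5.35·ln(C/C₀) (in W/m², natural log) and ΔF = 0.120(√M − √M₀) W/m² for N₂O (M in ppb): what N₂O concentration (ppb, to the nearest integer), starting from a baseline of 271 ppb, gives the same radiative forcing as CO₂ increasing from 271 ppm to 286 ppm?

M ≈ 356 ppb

CO₂ forcing: 5.35 × ln(286/271) = 5.35 × 0.053873 = 0.28822 W/m².
Set 0.120(√M − √271) = 0.28822: √M = 0.28822/0.120 + √271 = 2.4018 + 16.4621 = 18.8639.
M = (18.8639)² = 355.85 ppb.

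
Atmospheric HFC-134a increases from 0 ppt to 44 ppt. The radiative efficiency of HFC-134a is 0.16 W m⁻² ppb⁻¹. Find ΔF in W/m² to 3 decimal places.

ΔF = 0.007 W/m²

HFC-134a: Δ = 44 − 0 = 44 ppt = 0.044 ppb; ΔF = 0.16 × 0.044 = 0.0070 W/m².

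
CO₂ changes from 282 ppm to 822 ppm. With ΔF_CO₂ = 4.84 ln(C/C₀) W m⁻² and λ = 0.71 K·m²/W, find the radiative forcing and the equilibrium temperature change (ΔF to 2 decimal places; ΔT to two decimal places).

CO₂: 4.84 × ln(822/282) = 4.84 × ln(2.91489) = 4.84 × 1.06983 = 5.1780 W/m².
ΔT = λ ΔF = 0.71 × 5.18 = 3.6778 K.

ΔF = 5.18 W/m²; ΔT = 3.68 K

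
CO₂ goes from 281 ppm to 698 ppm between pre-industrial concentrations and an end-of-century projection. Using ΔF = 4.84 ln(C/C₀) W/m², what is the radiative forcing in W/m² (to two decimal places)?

CO₂: 4.84 × ln(698/281) = 4.84 × ln(2.48399) = 4.84 × 0.90987 = 4.4038 W/m².

ΔF = 4.40 W/m²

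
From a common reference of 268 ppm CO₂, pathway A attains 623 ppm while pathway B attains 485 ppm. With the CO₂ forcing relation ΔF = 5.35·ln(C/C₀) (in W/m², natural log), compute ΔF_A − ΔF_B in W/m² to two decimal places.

ΔF_A − ΔF_B = 1.34 W/m²

ΔF_A = 5.35 ln(623/268) = 5.35 × 0.84356 = 4.5130 W/m².
ΔF_B = 5.35 ln(485/268) = 5.35 × 0.59316 = 3.1734 W/m².
Difference: 4.5130 − 3.1734 = 1.3396 W/m².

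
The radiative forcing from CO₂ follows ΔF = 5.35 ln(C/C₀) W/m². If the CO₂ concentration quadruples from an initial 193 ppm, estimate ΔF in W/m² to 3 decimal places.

Because the forcing depends only on the ratio C/C₀, the initial concentration does not enter.
ΔF = 5.35 × ln(4) = 5.35 × 1.38629 = 7.4167 W/m².

ΔF = 7.417 W/m²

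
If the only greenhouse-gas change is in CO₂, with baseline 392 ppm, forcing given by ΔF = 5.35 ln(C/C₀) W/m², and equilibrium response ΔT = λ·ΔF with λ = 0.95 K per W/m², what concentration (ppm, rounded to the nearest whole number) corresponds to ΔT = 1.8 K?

Required forcing: ΔF = ΔT/λ = 1.8/0.95 = 1.8947 W/m².
Then ln(C/392) = ΔF/5.35 = 1.8947/5.35 = 0.35415.
So C = 392 × e^0.35415 = 392 × 1.42497 = 558.59 ppm.

C ≈ 559 ppm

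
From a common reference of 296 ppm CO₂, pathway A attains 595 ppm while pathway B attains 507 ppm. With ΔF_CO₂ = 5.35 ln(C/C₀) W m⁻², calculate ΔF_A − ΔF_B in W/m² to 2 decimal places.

ΔF_A = 5.35 ln(595/296) = 5.35 × 0.69820 = 3.7354 W/m².
ΔF_B = 5.35 ln(507/296) = 5.35 × 0.53815 = 2.8791 W/m².
Difference: 3.7354 − 2.8791 = 0.8563 W/m².
(Equivalently, ΔF_A − ΔF_B = 5.35 ln(595/507) = 5.35 × 0.16005 = 0.8563 W/m².)

ΔF_A − ΔF_B = 0.86 W/m²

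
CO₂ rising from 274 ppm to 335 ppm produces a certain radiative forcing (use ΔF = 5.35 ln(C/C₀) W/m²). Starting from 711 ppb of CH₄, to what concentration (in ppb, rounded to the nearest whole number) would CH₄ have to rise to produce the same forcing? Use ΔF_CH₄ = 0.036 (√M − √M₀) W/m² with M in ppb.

M ≈ 3196 ppb

CO₂ forcing: 5.35 × ln(335/274) = 5.35 × 0.201002 = 1.07536 W/m².
Set 0.036(√M − √711) = 1.07536: √M = 1.07536/0.036 + √711 = 29.8711 + 26.6646 = 56.5357.
M = (56.5357)² = 3196.29 ppb.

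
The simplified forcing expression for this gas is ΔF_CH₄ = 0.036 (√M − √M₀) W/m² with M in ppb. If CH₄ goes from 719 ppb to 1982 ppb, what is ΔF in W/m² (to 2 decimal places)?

ΔF = 0.64 W/m²

CH₄: 0.036 × (√1982 − √719) = 0.036 × (44.5197 − 26.8142) = 0.036 × 17.7055 = 0.6374 W/m².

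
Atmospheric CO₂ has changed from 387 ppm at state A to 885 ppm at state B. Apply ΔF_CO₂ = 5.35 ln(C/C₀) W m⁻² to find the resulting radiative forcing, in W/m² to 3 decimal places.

ΔF = 4.425 W/m²

CO₂: 5.35 × ln(885/387) = 5.35 × ln(2.28682) = 5.35 × 0.82716 = 4.4253 W/m².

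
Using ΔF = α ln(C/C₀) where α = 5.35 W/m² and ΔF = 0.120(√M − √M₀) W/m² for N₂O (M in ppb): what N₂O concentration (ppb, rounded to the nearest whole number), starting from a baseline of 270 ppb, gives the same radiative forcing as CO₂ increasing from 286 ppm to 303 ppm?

CO₂ forcing: 5.35 × ln(303/286) = 5.35 × 0.057741 = 0.30891 W/m².
Set 0.120(√M − √270) = 0.30891: √M = 0.30891/0.120 + √270 = 2.5743 + 16.4317 = 19.0060.
M = (19.0060)² = 361.23 ppb.

M ≈ 361 ppb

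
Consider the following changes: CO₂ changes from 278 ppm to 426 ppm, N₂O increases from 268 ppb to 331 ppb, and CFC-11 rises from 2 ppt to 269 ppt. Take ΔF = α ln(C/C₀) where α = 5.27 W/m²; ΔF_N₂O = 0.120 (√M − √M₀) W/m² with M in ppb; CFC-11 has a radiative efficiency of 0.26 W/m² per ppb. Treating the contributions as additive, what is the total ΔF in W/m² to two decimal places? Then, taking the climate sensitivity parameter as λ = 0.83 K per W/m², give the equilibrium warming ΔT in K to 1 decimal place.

ΔF = 2.54 W/m²; ΔT = 2.1 K

CO₂: 5.27 × ln(426/278) = 5.27 × ln(1.53237) = 5.27 × 0.42682 = 2.2493 W/m².
N₂O: 0.120 × (√331 − √268) = 0.120 × (18.1934 − 16.3707) = 0.120 × 1.8227 = 0.2187 W/m².
CFC-11: Δ = 269 − 2 = 267 ppt = 0.267 ppb; ΔF = 0.26 × 0.267 = 0.0694 W/m².
Total ΔF = 2.2493 + 0.2187 + 0.0694 = 2.5374 W/m².
ΔT = λ ΔF = 0.83 × 2.54 = 2.1082 K.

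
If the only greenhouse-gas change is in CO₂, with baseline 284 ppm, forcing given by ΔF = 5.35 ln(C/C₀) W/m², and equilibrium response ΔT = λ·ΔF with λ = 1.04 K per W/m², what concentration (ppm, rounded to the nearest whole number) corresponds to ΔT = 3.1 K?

Required forcing: ΔF = ΔT/λ = 3.1/1.04 = 2.9808 W/m².
Then ln(C/284) = ΔF/5.35 = 2.9808/5.35 = 0.55716.
So C = 284 × e^0.55716 = 284 × 1.74571 = 495.78 ppm.

C ≈ 496 ppm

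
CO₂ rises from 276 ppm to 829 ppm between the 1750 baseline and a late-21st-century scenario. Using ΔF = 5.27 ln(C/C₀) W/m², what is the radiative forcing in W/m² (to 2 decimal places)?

ΔF = 5.80 W/m²

CO₂: 5.27 × ln(829/276) = 5.27 × ln(3.00362) = 5.27 × 1.09982 = 5.7961 W/m².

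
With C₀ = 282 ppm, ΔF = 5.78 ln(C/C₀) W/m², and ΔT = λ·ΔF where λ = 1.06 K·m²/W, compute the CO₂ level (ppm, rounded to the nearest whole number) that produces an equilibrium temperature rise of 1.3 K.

C ≈ 349 ppm

Required forcing: ΔF = ΔT/λ = 1.3/1.06 = 1.2264 W/m².
Then ln(C/282) = ΔF/5.78 = 1.2264/5.78 = 0.21218.
So C = 282 × e^0.21218 = 282 × 1.23637 = 348.66 ppm.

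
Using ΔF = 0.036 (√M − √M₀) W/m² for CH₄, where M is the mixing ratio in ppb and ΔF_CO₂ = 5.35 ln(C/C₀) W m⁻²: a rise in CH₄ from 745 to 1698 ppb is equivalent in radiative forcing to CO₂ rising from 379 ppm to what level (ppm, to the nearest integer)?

C ≈ 416 ppm

CH₄ forcing: 0.036 × (√1698 − √745) = 0.036 × (41.2068 − 27.2947) = 0.036 × 13.9121 = 0.50084 W/m².
Set 5.35 ln(C/379) = 0.50084: ln(C/379) = 0.50084/5.35 = 0.09361, so C = 379 × e^0.09361 = 379 × 1.09813 = 416.19 ppm.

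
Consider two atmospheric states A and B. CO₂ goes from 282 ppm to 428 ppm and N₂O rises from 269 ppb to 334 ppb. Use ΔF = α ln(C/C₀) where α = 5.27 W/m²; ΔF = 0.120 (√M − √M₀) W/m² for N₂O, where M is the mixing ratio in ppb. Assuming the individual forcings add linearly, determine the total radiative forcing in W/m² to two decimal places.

ΔF = 2.42 W/m²

CO₂: 5.27 × ln(428/282) = 5.27 × ln(1.51773) = 5.27 × 0.41722 = 2.1987 W/m².
N₂O: 0.120 × (√334 − √269) = 0.120 × (18.2757 − 16.4012) = 0.120 × 1.8745 = 0.2249 W/m².
Total ΔF = 2.1987 + 0.2249 = 2.4236 W/m².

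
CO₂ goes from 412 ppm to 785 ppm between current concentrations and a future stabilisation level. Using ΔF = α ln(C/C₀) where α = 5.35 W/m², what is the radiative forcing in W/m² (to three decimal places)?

CO₂ absorption bands are partially saturated, so forcing scales with the logarithm of the concentration ratio.
CO₂: 5.35 × ln(785/412) = 5.35 × ln(1.90534) = 5.35 × 0.64466 = 3.4489 W/m².

ΔF = 3.449 W/m²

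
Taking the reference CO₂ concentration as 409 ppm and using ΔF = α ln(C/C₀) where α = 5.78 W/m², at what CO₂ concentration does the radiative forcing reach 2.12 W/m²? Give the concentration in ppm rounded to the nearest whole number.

C ≈ 590 ppm

Set 5.78 ln(C/409) = 2.12, so ln(C/409) = 2.12/5.78 = 0.36678.
Then C/409 = e^0.36678 = 1.44308, giving C = 409 × 1.44308 = 590.22 ppm.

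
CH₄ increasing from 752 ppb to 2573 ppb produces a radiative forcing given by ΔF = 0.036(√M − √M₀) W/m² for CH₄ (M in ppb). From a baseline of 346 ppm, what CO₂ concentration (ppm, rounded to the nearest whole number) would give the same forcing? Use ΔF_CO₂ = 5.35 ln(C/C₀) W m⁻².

CH₄ forcing: 0.036 × (√2573 − √752) = 0.036 × (50.7247 − 27.4226) = 0.036 × 23.3021 = 0.83888 W/m².
Set 5.35 ln(C/346) = 0.83888: ln(C/346) = 0.83888/5.35 = 0.15680, so C = 346 × e^0.15680 = 346 × 1.16976 = 404.74 ppm.

C ≈ 405 ppm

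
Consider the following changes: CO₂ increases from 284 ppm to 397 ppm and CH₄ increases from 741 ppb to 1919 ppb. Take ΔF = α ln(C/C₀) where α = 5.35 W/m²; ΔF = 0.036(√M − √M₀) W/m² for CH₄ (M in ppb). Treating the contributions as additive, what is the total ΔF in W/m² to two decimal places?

ΔF = 2.39 W/m²

CO₂: 5.35 × ln(397/284) = 5.35 × ln(1.39789) = 5.35 × 0.33496 = 1.7920 W/m².
CH₄: 0.036 × (√1919 − √741) = 0.036 × (43.8064 − 27.2213) = 0.036 × 16.5851 = 0.5971 W/m².
Total ΔF = 1.7920 + 0.5971 = 2.3891 W/m².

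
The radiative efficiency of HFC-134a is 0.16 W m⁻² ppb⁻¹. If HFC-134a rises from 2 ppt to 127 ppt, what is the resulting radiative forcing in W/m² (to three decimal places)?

ΔF = 0.020 W/m²

HFC-134a: Δ = 127 − 2 = 125 ppt = 0.125 ppb; ΔF = 0.16 × 0.125 = 0.0200 W/m².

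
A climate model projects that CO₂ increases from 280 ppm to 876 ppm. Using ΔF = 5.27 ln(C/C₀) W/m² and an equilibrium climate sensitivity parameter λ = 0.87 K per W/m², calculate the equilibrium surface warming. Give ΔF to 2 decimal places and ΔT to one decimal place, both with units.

CO₂: 5.27 × ln(876/280) = 5.27 × ln(3.12857) = 5.27 × 1.14058 = 6.0109 W/m².
ΔT = λ ΔF = 0.87 × 6.01 = 5.2287 K.

ΔF = 6.01 W/m²; ΔT = 5.2 K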